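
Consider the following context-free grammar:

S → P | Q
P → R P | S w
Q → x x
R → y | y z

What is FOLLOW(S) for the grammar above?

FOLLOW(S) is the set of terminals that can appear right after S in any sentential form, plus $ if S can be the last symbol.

We compute FOLLOW(S) using the standard algorithm.
FOLLOW(S) starts with {$}.
FIRST(P) = {x, y}
FIRST(Q) = {x}
FIRST(R) = {y}
FIRST(S) = {x, y}
FOLLOW(P) = {$, w}
FOLLOW(Q) = {$, w}
FOLLOW(R) = {x, y}
FOLLOW(S) = {$, w}
Therefore, FOLLOW(S) = {$, w}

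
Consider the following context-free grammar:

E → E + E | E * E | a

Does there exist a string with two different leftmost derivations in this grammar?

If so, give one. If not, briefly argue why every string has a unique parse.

Yes - the string 'a * a + a * a + a * a' has two distinct leftmost derivations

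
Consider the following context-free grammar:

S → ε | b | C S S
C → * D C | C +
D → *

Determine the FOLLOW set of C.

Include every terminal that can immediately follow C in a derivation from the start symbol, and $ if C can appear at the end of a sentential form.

We compute FOLLOW(C) using the standard algorithm.
FOLLOW(S) starts with {$}.
FIRST(C) = {*}
FIRST(D) = {*}
FIRST(S) = {*, b, ε}
FOLLOW(C) = {$, *, +, b}
FOLLOW(D) = {*}
FOLLOW(S) = {$, *, b}
Therefore, FOLLOW(C) = {$, *, +, b}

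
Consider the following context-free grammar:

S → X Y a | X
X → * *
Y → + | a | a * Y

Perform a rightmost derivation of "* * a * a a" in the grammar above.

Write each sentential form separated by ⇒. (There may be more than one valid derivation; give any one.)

S ⇒ X Y a ⇒ X a * Y a ⇒ X a * a a ⇒ * * a * a a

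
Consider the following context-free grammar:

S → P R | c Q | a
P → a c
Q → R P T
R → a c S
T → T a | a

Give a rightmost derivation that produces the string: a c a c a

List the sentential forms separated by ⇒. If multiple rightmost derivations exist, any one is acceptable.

S ⇒ P R ⇒ P a c S ⇒ P a c a ⇒ a c a c a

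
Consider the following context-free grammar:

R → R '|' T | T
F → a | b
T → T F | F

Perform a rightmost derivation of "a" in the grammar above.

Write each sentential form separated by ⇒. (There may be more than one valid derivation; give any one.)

R ⇒ T ⇒ F ⇒ a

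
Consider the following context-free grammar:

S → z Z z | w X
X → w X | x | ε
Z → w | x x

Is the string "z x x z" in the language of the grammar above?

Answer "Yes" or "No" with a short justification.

Yes - a valid derivation exists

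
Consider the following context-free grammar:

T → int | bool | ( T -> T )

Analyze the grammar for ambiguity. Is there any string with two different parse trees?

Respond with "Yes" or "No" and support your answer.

No - the grammar is unambiguous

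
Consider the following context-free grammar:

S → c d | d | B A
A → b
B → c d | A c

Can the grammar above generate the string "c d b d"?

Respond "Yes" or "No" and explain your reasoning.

No - no valid derivation exists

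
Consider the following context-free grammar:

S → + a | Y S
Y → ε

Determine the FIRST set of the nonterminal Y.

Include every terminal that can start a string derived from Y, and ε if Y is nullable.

We compute FIRST(Y) using the standard algorithm.
FIRST(S) = {+}
FIRST(Y) = {ε}
Therefore, FIRST(Y) = {ε}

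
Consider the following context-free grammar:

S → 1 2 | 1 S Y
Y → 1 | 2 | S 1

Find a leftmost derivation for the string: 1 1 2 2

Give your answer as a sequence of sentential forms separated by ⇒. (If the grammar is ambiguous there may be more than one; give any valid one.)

S ⇒ 1 S Y ⇒ 1 1 2 Y ⇒ 1 1 2 2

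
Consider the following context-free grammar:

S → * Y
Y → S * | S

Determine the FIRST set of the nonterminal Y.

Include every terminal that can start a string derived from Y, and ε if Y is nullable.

We compute FIRST(Y) using the standard algorithm.
FIRST(S) = {*}
FIRST(Y) = {*}
Therefore, FIRST(Y) = {*}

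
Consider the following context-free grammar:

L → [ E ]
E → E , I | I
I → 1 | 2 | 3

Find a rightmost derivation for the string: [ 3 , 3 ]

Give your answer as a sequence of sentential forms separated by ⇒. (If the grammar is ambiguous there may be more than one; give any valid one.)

L ⇒ [ E ] ⇒ [ E , I ] ⇒ [ E , 3 ] ⇒ [ I , 3 ] ⇒ [ 3 , 3 ]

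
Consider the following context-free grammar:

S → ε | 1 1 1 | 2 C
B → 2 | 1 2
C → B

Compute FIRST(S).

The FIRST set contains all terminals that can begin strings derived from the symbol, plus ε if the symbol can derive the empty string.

We compute FIRST(S) using the standard algorithm.
FIRST(B) = {1, 2}
FIRST(C) = {1, 2}
FIRST(S) = {1, 2, ε}
Therefore, FIRST(S) = {1, 2, ε}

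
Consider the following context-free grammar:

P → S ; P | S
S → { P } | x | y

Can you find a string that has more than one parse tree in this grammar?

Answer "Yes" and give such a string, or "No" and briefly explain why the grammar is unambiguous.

No - the grammar is unambiguous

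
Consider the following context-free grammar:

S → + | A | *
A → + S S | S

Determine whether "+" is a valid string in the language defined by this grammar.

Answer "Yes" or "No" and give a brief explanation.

Yes - a valid derivation exists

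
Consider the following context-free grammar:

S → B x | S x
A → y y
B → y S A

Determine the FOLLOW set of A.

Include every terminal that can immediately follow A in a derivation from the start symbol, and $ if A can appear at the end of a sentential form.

We compute FOLLOW(A) using the standard algorithm.
FOLLOW(S) starts with {$}.
FIRST(A) = {y}
FIRST(B) = {y}
FIRST(S) = {y}
FOLLOW(A) = {x}
FOLLOW(B) = {x}
FOLLOW(S) = {$, x, y}
Therefore, FOLLOW(A) = {x}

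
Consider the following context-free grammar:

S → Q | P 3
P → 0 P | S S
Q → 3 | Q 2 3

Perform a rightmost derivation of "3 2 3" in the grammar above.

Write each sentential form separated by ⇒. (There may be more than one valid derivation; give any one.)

S ⇒ Q ⇒ Q 2 3 ⇒ 3 2 3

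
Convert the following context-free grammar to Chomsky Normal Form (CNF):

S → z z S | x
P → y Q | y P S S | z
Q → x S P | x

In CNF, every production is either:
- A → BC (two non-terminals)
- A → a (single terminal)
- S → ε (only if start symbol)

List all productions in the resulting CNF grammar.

TZ → z; S → x; TY → y; P → z; TX → x; Q → x; S → TZ X0; X0 → TZ S; P → TY Q; P → TY X1; X1 → P X2; X2 → S S; Q → TX X3; X3 → S P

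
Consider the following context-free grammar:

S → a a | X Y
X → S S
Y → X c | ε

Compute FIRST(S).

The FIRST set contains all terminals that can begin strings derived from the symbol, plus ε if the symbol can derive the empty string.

We compute FIRST(S) using the standard algorithm.
FIRST(S) = {a}
FIRST(X) = {a}
FIRST(Y) = {a, ε}
Therefore, FIRST(S) = {a}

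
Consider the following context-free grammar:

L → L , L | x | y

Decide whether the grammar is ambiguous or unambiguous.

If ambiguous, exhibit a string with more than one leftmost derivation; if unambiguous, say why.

Ambiguous - the string 'y , y , x , y' has two distinct leftmost derivations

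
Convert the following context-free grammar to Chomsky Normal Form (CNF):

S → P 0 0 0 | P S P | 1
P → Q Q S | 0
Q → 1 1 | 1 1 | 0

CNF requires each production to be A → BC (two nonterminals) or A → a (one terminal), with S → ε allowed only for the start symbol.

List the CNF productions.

T0 → 0; S → 1; P → 0; T1 → 1; Q → 0; S → P X0; X0 → T0 X1; X1 → T0 T0; S → P X2; X2 → S P; P → Q X3; X3 → Q S; Q → T1 T1; Q → T1 T1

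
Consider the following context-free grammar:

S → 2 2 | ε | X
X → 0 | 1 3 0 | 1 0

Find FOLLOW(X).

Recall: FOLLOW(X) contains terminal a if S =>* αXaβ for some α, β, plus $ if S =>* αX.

We compute FOLLOW(X) using the standard algorithm.
FOLLOW(S) starts with {$}.
FIRST(S) = {0, 1, 2, ε}
FIRST(X) = {0, 1}
FOLLOW(S) = {$}
FOLLOW(X) = {$}
Therefore, FOLLOW(X) = {$}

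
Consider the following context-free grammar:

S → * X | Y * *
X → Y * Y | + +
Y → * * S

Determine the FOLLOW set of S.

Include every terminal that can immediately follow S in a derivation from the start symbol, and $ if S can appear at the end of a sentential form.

We compute FOLLOW(S) using the standard algorithm.
FOLLOW(S) starts with {$}.
FIRST(S) = {*}
FIRST(X) = {*, +}
FIRST(Y) = {*}
FOLLOW(S) = {$, *}
FOLLOW(X) = {$, *}
FOLLOW(Y) = {$, *}
Therefore, FOLLOW(S) = {$, *}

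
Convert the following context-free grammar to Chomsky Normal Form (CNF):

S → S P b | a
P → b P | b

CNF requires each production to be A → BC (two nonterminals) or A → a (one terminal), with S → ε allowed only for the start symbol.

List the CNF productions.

TB → b; S → a; P → b; S → S X0; X0 → P TB; P → TB P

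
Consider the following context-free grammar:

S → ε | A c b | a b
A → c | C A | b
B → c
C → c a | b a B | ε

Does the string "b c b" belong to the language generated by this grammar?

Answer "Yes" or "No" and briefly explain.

Yes - a valid derivation exists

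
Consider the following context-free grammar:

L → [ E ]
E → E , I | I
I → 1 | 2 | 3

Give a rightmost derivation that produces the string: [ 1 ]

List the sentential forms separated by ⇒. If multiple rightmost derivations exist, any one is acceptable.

L ⇒ [ E ] ⇒ [ I ] ⇒ [ 1 ]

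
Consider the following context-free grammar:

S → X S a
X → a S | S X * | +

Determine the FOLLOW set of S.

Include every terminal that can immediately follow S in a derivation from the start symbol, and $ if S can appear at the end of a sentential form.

We compute FOLLOW(S) using the standard algorithm.
FOLLOW(S) starts with {$}.
FIRST(S) = {+, a}
FIRST(X) = {+, a}
FOLLOW(S) = {$, *, +, a}
FOLLOW(X) = {*, +, a}
Therefore, FOLLOW(S) = {$, *, +, a}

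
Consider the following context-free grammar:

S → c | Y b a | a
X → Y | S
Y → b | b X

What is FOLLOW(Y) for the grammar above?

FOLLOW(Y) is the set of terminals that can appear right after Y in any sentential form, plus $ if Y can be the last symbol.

We compute FOLLOW(Y) using the standard algorithm.
FOLLOW(S) starts with {$}.
FIRST(S) = {a, b, c}
FIRST(X) = {a, b, c}
FIRST(Y) = {b}
FOLLOW(S) = {$, b}
FOLLOW(X) = {b}
FOLLOW(Y) = {b}
Therefore, FOLLOW(Y) = {b}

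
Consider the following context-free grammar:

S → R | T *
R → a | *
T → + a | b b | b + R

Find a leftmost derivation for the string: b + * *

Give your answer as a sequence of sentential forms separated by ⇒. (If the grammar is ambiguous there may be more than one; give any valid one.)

S ⇒ T * ⇒ b + R * ⇒ b + * *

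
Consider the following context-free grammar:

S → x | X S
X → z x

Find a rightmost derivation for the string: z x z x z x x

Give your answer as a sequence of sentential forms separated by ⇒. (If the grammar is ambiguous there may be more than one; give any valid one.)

S ⇒ X S ⇒ X X S ⇒ X X X S ⇒ X X X x ⇒ X X z x x ⇒ X z x z x x ⇒ z x z x z x x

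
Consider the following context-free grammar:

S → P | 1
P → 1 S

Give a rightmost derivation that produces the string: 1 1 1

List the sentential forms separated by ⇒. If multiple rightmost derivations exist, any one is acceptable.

S ⇒ P ⇒ 1 S ⇒ 1 P ⇒ 1 1 S ⇒ 1 1 1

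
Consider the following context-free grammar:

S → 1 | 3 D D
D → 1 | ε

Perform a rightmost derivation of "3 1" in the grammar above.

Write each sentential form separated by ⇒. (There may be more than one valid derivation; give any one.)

S ⇒ 3 D D ⇒ 3 D 1 ⇒ 3 1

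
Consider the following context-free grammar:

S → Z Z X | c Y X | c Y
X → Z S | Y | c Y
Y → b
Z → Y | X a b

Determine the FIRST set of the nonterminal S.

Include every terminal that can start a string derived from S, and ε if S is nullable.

We compute FIRST(S) using the standard algorithm.
FIRST(S) = {b, c}
FIRST(X) = {b, c}
FIRST(Y) = {b}
FIRST(Z) = {b, c}
Therefore, FIRST(S) = {b, c}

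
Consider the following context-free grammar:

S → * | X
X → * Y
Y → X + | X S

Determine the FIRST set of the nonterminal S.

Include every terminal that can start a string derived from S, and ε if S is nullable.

We compute FIRST(S) using the standard algorithm.
FIRST(S) = {*}
FIRST(X) = {*}
FIRST(Y) = {*}
Therefore, FIRST(S) = {*}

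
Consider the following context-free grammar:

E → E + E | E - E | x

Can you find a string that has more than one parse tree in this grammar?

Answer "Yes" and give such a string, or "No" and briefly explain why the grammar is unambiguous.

Yes - the string 'x + x + x - x + x' has two distinct parse trees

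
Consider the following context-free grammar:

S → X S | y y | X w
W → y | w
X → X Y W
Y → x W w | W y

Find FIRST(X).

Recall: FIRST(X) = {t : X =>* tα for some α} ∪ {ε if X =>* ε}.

We compute FIRST(X) using the standard algorithm.
FIRST(S) = {y}
FIRST(W) = {w, y}
FIRST(X) = {}
FIRST(Y) = {w, x, y}
Therefore, FIRST(X) = {}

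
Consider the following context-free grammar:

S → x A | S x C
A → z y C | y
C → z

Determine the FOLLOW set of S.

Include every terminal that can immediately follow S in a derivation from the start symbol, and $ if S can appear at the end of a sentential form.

We compute FOLLOW(S) using the standard algorithm.
FOLLOW(S) starts with {$}.
FIRST(A) = {y, z}
FIRST(C) = {z}
FIRST(S) = {x}
FOLLOW(A) = {$, x}
FOLLOW(C) = {$, x}
FOLLOW(S) = {$, x}
Therefore, FOLLOW(S) = {$, x}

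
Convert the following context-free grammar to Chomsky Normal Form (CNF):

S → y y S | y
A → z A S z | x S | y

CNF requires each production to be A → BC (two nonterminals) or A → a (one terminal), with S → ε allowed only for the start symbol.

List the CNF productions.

TY → y; S → y; TZ → z; TX → x; A → y; S → TY X0; X0 → TY S; A → TZ X1; X1 → A X2; X2 → S TZ; A → TX S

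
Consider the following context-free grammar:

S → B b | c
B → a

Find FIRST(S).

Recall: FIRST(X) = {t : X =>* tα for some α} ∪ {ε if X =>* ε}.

We compute FIRST(S) using the standard algorithm.
FIRST(B) = {a}
FIRST(S) = {a, c}
Therefore, FIRST(S) = {a, c}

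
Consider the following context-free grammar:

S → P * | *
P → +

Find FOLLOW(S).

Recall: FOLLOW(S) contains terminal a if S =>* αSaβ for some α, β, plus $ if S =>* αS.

We compute FOLLOW(S) using the standard algorithm.
FOLLOW(S) starts with {$}.
FIRST(P) = {+}
FIRST(S) = {*, +}
FOLLOW(P) = {*}
FOLLOW(S) = {$}
Therefore, FOLLOW(S) = {$}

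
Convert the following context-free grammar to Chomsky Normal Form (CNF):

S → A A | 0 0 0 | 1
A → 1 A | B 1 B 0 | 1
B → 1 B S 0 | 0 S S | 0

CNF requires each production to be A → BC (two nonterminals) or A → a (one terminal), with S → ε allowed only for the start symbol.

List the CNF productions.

T0 → 0; S → 1; T1 → 1; A → 1; B → 0; S → A A; S → T0 X0; X0 → T0 T0; A → T1 A; A → B X1; X1 → T1 X2; X2 → B T0; B → T1 X3; X3 → B X4; X4 → S T0; B → T0 X5; X5 → S S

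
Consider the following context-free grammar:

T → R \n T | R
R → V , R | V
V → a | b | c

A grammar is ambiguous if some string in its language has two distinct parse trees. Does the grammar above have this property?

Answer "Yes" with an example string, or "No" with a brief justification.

No - the grammar is unambiguous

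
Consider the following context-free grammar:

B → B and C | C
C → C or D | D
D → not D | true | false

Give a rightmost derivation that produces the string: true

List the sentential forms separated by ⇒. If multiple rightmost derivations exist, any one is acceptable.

B ⇒ C ⇒ D ⇒ true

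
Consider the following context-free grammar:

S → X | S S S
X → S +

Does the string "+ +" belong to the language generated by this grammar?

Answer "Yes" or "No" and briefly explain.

No - no valid derivation exists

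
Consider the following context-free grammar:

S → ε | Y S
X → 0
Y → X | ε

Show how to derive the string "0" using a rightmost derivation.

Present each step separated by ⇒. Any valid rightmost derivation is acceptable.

S ⇒ Y S ⇒ Y ⇒ X ⇒ 0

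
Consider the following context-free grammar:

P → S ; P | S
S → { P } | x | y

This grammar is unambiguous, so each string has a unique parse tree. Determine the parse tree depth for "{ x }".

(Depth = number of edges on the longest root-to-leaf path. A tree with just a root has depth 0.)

4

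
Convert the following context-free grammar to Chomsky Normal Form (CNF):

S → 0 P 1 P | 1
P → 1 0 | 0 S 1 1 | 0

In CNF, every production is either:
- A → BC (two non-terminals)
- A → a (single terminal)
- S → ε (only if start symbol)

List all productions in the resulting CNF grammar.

T0 → 0; T1 → 1; S → 1; P → 0; S → T0 X0; X0 → P X1; X1 → T1 P; P → T1 T0; P → T0 X2; X2 → S X3; X3 → T1 T1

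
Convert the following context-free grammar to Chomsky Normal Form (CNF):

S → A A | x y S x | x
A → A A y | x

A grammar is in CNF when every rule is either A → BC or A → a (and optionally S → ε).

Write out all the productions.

TX → x; TY → y; S → x; A → x; S → A A; S → TX X0; X0 → TY X1; X1 → S TX; A → A X2; X2 → A TY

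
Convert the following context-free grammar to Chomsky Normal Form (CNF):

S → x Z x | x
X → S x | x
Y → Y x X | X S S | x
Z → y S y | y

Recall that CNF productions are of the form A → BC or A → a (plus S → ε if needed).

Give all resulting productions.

TX → x; S → x; X → x; Y → x; TY → y; Z → y; S → TX X0; X0 → Z TX; X → S TX; Y → Y X1; X1 → TX X; Y → X X2; X2 → S S; Z → TY X3; X3 → S TY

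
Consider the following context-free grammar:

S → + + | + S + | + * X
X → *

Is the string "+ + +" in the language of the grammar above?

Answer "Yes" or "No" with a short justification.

No - no valid derivation exists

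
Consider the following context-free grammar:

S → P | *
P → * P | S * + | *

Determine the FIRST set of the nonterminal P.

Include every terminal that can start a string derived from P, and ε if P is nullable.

We compute FIRST(P) using the standard algorithm.
FIRST(P) = {*}
FIRST(S) = {*}
Therefore, FIRST(P) = {*}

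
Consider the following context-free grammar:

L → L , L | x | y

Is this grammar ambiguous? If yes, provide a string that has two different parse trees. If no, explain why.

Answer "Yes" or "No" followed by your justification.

Yes - the string 'x , x , y , y' has two distinct leftmost derivations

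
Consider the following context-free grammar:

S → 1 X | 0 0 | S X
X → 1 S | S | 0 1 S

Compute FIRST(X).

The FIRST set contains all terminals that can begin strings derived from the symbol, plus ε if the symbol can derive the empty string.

We compute FIRST(X) using the standard algorithm.
FIRST(S) = {0, 1}
FIRST(X) = {0, 1}
Therefore, FIRST(X) = {0, 1}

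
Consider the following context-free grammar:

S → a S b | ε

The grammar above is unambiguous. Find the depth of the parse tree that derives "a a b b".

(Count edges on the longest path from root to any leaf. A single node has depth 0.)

3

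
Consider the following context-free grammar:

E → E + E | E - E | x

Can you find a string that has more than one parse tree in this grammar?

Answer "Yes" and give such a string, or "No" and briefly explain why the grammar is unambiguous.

Yes - the string 'x + x + x - x - x' has two distinct parse trees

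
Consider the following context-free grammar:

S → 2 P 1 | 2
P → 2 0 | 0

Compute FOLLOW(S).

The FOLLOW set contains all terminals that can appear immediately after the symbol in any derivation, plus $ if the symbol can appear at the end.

We compute FOLLOW(S) using the standard algorithm.
FOLLOW(S) starts with {$}.
FIRST(P) = {0, 2}
FIRST(S) = {2}
FOLLOW(P) = {1}
FOLLOW(S) = {$}
Therefore, FOLLOW(S) = {$}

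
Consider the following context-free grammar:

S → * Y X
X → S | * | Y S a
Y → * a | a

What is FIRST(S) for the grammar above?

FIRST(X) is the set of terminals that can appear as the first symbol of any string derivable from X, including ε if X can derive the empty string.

We compute FIRST(S) using the standard algorithm.
FIRST(S) = {*}
FIRST(X) = {*, a}
FIRST(Y) = {*, a}
Therefore, FIRST(S) = {*}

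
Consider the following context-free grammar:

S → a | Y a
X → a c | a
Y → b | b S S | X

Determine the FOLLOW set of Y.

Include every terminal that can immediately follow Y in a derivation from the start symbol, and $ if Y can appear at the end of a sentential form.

We compute FOLLOW(Y) using the standard algorithm.
FOLLOW(S) starts with {$}.
FIRST(S) = {a, b}
FIRST(X) = {a}
FIRST(Y) = {a, b}
FOLLOW(S) = {$, a, b}
FOLLOW(X) = {a}
FOLLOW(Y) = {a}
Therefore, FOLLOW(Y) = {a}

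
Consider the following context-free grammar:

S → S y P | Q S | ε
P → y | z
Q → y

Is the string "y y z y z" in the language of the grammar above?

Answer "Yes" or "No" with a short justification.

Yes - a valid derivation exists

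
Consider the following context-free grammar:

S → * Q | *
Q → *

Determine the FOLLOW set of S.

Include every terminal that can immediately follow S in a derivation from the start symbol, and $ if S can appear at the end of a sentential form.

We compute FOLLOW(S) using the standard algorithm.
FOLLOW(S) starts with {$}.
FIRST(Q) = {*}
FIRST(S) = {*}
FOLLOW(Q) = {$}
FOLLOW(S) = {$}
Therefore, FOLLOW(S) = {$}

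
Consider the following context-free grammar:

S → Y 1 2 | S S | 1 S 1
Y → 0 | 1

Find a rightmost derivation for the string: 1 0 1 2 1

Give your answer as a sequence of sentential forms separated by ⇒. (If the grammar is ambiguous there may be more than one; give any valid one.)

S ⇒ 1 S 1 ⇒ 1 Y 1 2 1 ⇒ 1 0 1 2 1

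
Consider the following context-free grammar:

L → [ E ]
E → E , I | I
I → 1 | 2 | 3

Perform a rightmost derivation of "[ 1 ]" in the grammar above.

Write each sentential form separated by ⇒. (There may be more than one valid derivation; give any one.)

L ⇒ [ E ] ⇒ [ I ] ⇒ [ 1 ]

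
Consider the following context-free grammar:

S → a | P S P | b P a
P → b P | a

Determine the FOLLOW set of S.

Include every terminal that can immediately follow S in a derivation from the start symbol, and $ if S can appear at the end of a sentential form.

We compute FOLLOW(S) using the standard algorithm.
FOLLOW(S) starts with {$}.
FIRST(P) = {a, b}
FIRST(S) = {a, b}
FOLLOW(P) = {$, a, b}
FOLLOW(S) = {$, a, b}
Therefore, FOLLOW(S) = {$, a, b}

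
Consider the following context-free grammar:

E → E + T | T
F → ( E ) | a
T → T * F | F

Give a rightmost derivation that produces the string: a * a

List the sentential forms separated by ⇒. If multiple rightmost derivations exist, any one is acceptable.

E ⇒ T ⇒ T * F ⇒ T * a ⇒ F * a ⇒ a * a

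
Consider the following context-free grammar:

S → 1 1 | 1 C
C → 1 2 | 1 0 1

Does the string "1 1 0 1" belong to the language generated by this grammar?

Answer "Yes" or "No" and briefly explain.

Yes - a valid derivation exists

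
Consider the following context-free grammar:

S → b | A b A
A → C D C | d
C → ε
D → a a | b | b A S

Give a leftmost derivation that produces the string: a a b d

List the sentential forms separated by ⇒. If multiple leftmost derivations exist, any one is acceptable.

S ⇒ A b A ⇒ C D C b A ⇒ D C b A ⇒ a a C b A ⇒ a a b A ⇒ a a b d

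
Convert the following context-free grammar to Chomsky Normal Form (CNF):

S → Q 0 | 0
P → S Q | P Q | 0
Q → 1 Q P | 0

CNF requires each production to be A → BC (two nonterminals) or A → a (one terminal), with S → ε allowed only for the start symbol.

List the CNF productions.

T0 → 0; S → 0; P → 0; T1 → 1; Q → 0; S → Q T0; P → S Q; P → P Q; Q → T1 X0; X0 → Q P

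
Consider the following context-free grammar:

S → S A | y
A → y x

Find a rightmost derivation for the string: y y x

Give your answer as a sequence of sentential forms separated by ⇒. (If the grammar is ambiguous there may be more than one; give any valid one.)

S ⇒ S A ⇒ S y x ⇒ y y x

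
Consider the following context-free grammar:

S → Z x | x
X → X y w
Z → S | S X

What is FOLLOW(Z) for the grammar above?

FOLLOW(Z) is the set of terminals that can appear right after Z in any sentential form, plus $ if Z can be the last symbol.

We compute FOLLOW(Z) using the standard algorithm.
FOLLOW(S) starts with {$}.
FIRST(S) = {x}
FIRST(X) = {}
FIRST(Z) = {x}
FOLLOW(S) = {$, x}
FOLLOW(X) = {x, y}
FOLLOW(Z) = {x}
Therefore, FOLLOW(Z) = {x}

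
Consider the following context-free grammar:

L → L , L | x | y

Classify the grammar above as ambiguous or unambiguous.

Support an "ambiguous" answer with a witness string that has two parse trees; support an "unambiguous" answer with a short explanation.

Ambiguous - the string 'y , y , x , x , x' has two distinct parse trees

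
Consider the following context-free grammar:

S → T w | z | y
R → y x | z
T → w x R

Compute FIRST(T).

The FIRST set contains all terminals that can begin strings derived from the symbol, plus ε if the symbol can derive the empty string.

We compute FIRST(T) using the standard algorithm.
FIRST(R) = {y, z}
FIRST(S) = {w, y, z}
FIRST(T) = {w}
Therefore, FIRST(T) = {w}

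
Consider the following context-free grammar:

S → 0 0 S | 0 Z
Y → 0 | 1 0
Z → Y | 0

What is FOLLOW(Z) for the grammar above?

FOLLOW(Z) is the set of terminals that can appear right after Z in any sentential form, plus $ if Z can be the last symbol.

We compute FOLLOW(Z) using the standard algorithm.
FOLLOW(S) starts with {$}.
FIRST(S) = {0}
FIRST(Y) = {0, 1}
FIRST(Z) = {0, 1}
FOLLOW(S) = {$}
FOLLOW(Y) = {$}
FOLLOW(Z) = {$}
Therefore, FOLLOW(Z) = {$}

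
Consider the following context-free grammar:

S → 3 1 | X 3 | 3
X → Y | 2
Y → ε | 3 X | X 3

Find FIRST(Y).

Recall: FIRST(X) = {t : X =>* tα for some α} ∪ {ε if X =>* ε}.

We compute FIRST(Y) using the standard algorithm.
FIRST(S) = {2, 3}
FIRST(X) = {2, 3, ε}
FIRST(Y) = {2, 3, ε}
Therefore, FIRST(Y) = {2, 3, ε}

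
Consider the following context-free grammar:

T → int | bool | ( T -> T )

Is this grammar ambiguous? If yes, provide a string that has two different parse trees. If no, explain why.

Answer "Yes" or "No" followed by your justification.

No - the grammar is unambiguous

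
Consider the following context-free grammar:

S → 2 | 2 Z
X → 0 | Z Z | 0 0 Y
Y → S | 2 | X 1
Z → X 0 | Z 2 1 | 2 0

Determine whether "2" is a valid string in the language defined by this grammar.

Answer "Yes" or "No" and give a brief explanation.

Yes - a valid derivation exists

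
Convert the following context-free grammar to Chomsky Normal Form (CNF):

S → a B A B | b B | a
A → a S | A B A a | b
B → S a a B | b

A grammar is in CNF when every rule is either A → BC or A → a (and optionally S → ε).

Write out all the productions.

TA → a; TB → b; S → a; A → b; B → b; S → TA X0; X0 → B X1; X1 → A B; S → TB B; A → TA S; A → A X2; X2 → B X3; X3 → A TA; B → S X4; X4 → TA X5; X5 → TA B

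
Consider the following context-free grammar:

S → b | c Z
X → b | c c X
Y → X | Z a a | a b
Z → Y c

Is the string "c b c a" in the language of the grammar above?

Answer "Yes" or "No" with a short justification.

No - no valid derivation exists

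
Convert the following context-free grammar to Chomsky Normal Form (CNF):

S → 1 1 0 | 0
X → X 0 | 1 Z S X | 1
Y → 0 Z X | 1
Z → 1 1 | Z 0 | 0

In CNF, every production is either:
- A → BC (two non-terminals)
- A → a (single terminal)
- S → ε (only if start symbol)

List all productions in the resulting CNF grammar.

T1 → 1; T0 → 0; S → 0; X → 1; Y → 1; Z → 0; S → T1 X0; X0 → T1 T0; X → X T0; X → T1 X1; X1 → Z X2; X2 → S X; Y → T0 X3; X3 → Z X; Z → T1 T1; Z → Z T0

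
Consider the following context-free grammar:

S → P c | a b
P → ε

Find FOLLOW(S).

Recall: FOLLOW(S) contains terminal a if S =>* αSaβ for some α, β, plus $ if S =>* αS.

We compute FOLLOW(S) using the standard algorithm.
FOLLOW(S) starts with {$}.
FIRST(P) = {ε}
FIRST(S) = {a, c}
FOLLOW(P) = {c}
FOLLOW(S) = {$}
Therefore, FOLLOW(S) = {$}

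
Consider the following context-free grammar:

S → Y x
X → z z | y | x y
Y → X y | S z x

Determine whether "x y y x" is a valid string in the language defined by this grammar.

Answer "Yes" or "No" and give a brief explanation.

Yes - a valid derivation exists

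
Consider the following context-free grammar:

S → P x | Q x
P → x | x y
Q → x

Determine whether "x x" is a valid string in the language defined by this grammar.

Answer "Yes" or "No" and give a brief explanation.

Yes - a valid derivation exists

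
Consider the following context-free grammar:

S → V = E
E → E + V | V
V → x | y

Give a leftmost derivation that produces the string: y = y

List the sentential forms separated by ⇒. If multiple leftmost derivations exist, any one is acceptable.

S ⇒ V = E ⇒ y = E ⇒ y = V ⇒ y = y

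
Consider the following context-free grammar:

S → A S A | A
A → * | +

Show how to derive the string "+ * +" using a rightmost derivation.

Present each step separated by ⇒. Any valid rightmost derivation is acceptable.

S ⇒ A S A ⇒ A S + ⇒ A A + ⇒ A * + ⇒ + * +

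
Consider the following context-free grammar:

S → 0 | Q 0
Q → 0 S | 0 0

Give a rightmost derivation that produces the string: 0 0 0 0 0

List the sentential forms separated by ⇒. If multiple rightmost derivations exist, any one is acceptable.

S ⇒ Q 0 ⇒ 0 S 0 ⇒ 0 Q 0 0 ⇒ 0 0 0 0 0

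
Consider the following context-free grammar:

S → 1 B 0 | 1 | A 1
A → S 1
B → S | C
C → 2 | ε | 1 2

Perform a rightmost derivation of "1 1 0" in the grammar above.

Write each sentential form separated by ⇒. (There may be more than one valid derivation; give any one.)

S ⇒ 1 B 0 ⇒ 1 S 0 ⇒ 1 1 0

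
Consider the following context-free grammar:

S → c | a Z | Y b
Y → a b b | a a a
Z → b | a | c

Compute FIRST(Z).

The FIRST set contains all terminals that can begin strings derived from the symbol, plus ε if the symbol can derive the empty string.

We compute FIRST(Z) using the standard algorithm.
FIRST(S) = {a, c}
FIRST(Y) = {a}
FIRST(Z) = {a, b, c}
Therefore, FIRST(Z) = {a, b, c}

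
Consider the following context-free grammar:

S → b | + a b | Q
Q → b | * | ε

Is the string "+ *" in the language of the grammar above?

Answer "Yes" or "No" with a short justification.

No - no valid derivation exists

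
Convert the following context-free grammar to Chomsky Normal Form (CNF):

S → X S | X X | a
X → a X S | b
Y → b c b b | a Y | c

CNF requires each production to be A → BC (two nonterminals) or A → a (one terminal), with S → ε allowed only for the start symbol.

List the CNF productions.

S → a; TA → a; X → b; TB → b; TC → c; Y → c; S → X S; S → X X; X → TA X0; X0 → X S; Y → TB X1; X1 → TC X2; X2 → TB TB; Y → TA Y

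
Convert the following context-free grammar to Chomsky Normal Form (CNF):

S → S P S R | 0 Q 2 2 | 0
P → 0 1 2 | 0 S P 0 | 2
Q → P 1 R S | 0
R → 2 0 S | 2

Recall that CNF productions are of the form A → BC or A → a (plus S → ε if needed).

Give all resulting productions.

T0 → 0; T2 → 2; S → 0; T1 → 1; P → 2; Q → 0; R → 2; S → S X0; X0 → P X1; X1 → S R; S → T0 X2; X2 → Q X3; X3 → T2 T2; P → T0 X4; X4 → T1 T2; P → T0 X5; X5 → S X6; X6 → P T0; Q → P X7; X7 → T1 X8; X8 → R S; R → T2 X9; X9 → T0 S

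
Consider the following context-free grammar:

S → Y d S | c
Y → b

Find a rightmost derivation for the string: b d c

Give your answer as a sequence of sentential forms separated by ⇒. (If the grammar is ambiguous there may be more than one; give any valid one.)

S ⇒ Y d S ⇒ Y d c ⇒ b d c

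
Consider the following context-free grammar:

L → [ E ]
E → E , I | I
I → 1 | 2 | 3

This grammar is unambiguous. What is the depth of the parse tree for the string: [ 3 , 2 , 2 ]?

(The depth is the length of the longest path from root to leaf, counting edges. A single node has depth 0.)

5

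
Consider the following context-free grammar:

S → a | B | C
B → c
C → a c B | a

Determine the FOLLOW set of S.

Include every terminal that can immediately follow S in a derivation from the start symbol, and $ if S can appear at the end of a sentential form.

We compute FOLLOW(S) using the standard algorithm.
FOLLOW(S) starts with {$}.
FIRST(B) = {c}
FIRST(C) = {a}
FIRST(S) = {a, c}
FOLLOW(B) = {$}
FOLLOW(C) = {$}
FOLLOW(S) = {$}
Therefore, FOLLOW(S) = {$}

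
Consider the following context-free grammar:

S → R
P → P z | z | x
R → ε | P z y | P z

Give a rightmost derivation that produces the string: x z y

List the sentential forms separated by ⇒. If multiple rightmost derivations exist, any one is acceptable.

S ⇒ R ⇒ P z y ⇒ x z y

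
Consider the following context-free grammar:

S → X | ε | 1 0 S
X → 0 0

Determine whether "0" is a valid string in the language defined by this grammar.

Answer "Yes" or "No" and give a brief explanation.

No - no valid derivation exists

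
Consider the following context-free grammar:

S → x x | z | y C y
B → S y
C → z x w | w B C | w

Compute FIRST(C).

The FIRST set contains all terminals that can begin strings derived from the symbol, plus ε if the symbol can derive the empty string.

We compute FIRST(C) using the standard algorithm.
FIRST(B) = {x, y, z}
FIRST(C) = {w, z}
FIRST(S) = {x, y, z}
Therefore, FIRST(C) = {w, z}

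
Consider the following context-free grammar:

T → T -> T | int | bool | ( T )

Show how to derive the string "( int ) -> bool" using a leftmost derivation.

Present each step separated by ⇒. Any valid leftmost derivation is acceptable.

T ⇒ T -> T ⇒ ( T ) -> T ⇒ ( int ) -> T ⇒ ( int ) -> bool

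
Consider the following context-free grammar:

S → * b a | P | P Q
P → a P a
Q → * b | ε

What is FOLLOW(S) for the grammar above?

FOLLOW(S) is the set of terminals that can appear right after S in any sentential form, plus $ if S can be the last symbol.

We compute FOLLOW(S) using the standard algorithm.
FOLLOW(S) starts with {$}.
FIRST(P) = {a}
FIRST(Q) = {*, ε}
FIRST(S) = {*, a}
FOLLOW(P) = {$, *, a}
FOLLOW(Q) = {$}
FOLLOW(S) = {$}
Therefore, FOLLOW(S) = {$}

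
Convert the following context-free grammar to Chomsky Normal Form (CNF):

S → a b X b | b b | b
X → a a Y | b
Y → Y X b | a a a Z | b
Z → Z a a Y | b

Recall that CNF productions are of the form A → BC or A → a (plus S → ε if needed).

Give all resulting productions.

TA → a; TB → b; S → b; X → b; Y → b; Z → b; S → TA X0; X0 → TB X1; X1 → X TB; S → TB TB; X → TA X2; X2 → TA Y; Y → Y X3; X3 → X TB; Y → TA X4; X4 → TA X5; X5 → TA Z; Z → Z X6; X6 → TA X7; X7 → TA Y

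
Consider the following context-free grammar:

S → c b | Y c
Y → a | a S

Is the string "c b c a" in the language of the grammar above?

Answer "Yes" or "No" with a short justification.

No - no valid derivation exists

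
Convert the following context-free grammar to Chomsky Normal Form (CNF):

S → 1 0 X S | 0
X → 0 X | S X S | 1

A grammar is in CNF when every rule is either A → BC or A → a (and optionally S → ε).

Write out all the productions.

T1 → 1; T0 → 0; S → 0; X → 1; S → T1 X0; X0 → T0 X1; X1 → X S; X → T0 X; X → S X2; X2 → X S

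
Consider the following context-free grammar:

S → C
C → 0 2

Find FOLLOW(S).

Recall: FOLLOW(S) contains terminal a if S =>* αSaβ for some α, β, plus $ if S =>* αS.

We compute FOLLOW(S) using the standard algorithm.
FOLLOW(S) starts with {$}.
FIRST(C) = {0}
FIRST(S) = {0}
FOLLOW(C) = {$}
FOLLOW(S) = {$}
Therefore, FOLLOW(S) = {$}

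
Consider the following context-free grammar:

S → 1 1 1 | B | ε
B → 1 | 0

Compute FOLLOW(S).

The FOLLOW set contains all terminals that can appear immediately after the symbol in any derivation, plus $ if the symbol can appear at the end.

We compute FOLLOW(S) using the standard algorithm.
FOLLOW(S) starts with {$}.
FIRST(B) = {0, 1}
FIRST(S) = {0, 1, ε}
FOLLOW(B) = {$}
FOLLOW(S) = {$}
Therefore, FOLLOW(S) = {$}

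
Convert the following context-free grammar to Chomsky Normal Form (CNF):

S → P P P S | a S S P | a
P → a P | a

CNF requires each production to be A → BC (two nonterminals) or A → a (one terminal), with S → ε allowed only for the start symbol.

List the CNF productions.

TA → a; S → a; P → a; S → P X0; X0 → P X1; X1 → P S; S → TA X2; X2 → S X3; X3 → S P; P → TA P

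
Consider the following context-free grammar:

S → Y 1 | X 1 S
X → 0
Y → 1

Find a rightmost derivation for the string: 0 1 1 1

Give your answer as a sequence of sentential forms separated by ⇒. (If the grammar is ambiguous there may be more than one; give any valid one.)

S ⇒ X 1 S ⇒ X 1 Y 1 ⇒ X 1 1 1 ⇒ 0 1 1 1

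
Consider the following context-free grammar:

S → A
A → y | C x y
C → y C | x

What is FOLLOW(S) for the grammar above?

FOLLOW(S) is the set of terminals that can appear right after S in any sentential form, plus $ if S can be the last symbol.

We compute FOLLOW(S) using the standard algorithm.
FOLLOW(S) starts with {$}.
FIRST(A) = {x, y}
FIRST(C) = {x, y}
FIRST(S) = {x, y}
FOLLOW(A) = {$}
FOLLOW(C) = {x}
FOLLOW(S) = {$}
Therefore, FOLLOW(S) = {$}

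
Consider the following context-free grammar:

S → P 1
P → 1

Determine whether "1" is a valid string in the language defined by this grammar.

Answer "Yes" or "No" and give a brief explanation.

No - no valid derivation exists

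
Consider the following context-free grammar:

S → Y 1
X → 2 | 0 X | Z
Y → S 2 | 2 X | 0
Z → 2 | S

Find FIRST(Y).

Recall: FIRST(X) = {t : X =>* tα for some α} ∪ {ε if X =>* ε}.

We compute FIRST(Y) using the standard algorithm.
FIRST(S) = {0, 2}
FIRST(X) = {0, 2}
FIRST(Y) = {0, 2}
FIRST(Z) = {0, 2}
Therefore, FIRST(Y) = {0, 2}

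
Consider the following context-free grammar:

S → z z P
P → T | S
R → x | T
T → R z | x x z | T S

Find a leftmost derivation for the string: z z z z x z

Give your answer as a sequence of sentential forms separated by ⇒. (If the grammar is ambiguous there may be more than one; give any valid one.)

S ⇒ z z P ⇒ z z S ⇒ z z z z P ⇒ z z z z T ⇒ z z z z R z ⇒ z z z z x z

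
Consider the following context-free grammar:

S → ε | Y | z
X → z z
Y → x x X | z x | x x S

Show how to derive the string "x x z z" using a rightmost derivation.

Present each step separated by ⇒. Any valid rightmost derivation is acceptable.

S ⇒ Y ⇒ x x X ⇒ x x z z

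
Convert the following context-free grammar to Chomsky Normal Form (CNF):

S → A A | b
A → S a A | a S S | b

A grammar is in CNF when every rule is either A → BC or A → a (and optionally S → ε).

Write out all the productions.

S → b; TA → a; A → b; S → A A; A → S X0; X0 → TA A; A → TA X1; X1 → S S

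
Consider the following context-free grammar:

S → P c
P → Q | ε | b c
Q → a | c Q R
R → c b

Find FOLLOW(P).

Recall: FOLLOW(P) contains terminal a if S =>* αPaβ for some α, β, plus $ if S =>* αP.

We compute FOLLOW(P) using the standard algorithm.
FOLLOW(S) starts with {$}.
FIRST(P) = {a, b, c, ε}
FIRST(Q) = {a, c}
FIRST(R) = {c}
FIRST(S) = {a, b, c}
FOLLOW(P) = {c}
FOLLOW(Q) = {c}
FOLLOW(R) = {c}
FOLLOW(S) = {$}
Therefore, FOLLOW(P) = {c}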